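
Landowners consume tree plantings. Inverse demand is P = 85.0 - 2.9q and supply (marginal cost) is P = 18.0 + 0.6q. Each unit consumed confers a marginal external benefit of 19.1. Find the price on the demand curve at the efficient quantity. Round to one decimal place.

P = 13.7

Social marginal benefit = demand + MEB = 104.1 - 2.9q.
Set SMB = MC: 104.1 - 2.9q = 18.0 + 0.6q → q* = 24.6000.
Consumer price on the demand curve at q*: 85.0 − 2.9×24.6000 = 13.6600.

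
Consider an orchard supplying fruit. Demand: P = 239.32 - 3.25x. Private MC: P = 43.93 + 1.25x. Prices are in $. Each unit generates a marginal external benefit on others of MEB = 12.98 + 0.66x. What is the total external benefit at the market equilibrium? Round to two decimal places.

$1185.74

Market equilibrium (private): 43.93 + 1.25x = 239.32 - 3.25x → x_m = 43.4200.
Total external benefit = ∫₀^{x_m} (12.98 + 0.66x) dx = 12.98×43.4200 + ½×0.66×43.4200² = 1185.7394.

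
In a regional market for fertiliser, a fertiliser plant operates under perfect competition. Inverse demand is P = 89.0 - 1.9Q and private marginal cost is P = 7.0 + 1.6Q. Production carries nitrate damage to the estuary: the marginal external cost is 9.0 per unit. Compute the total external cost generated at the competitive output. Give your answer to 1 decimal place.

Market equilibrium (private): 7.0 + 1.6Q = 89.0 - 1.9Q → Q_m = 23.4286.
Total external cost = MEC × Q_m = 9.0 × 23.4286 = 210.8574.

210.9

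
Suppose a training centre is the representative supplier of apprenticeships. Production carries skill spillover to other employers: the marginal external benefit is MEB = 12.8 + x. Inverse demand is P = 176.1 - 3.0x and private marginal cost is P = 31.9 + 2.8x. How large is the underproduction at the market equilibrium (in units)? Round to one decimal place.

Market equilibrium (private): 31.9 + 2.8x = 176.1 - 3.0x → x_m = 24.8621.
Social marginal cost = private MC − MEB = 19.1 + 1.8x.
Set SMC = demand: 19.1 + 1.8x = 176.1 - 3.0x → x* = 32.7083.
Gap = |24.8621 − 32.7083| = 7.8462.

7.8 units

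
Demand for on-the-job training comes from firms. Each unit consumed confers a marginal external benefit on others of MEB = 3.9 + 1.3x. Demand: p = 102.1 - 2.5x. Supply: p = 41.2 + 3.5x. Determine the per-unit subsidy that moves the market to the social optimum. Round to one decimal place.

subsidy = 21.8 per unit

Social marginal benefit = demand + MEB = 106.0 - 1.2x.
Set SMB = MC: 106.0 - 1.2x = 41.2 + 3.5x → x* = 13.7872.
The Pigouvian subsidy equals MEB at x*: 3.9 + 1.3×13.7872 = 21.8234.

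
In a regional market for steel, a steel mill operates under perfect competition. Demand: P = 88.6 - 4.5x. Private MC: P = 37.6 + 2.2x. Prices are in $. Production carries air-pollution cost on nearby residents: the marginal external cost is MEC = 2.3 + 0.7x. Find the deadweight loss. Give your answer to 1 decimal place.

Market equilibrium (private): 37.6 + 2.2x = 88.6 - 4.5x → x_m = 7.6119.
Social marginal cost = private MC + MEC = 39.9 + 2.9x.
Set SMC = demand: 39.9 + 2.9x = 88.6 - 4.5x → x* = 6.5811.
The welfare-loss triangle has base |x_m − x*| and height MEC(x_m) (the vertical gap between SMC and demand is zero at x* and MEC at x_m).
DWL = ½ × 1.0308 × 7.6284 = 3.9317.

DWL = $3.9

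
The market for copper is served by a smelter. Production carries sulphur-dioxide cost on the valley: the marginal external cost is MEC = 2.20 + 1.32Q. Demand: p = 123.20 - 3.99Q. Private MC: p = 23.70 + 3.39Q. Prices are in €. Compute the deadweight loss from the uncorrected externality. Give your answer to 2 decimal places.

Market equilibrium (private): 23.70 + 3.39Q = 123.20 - 3.99Q → Q_m = 13.4824.
Social marginal cost = private MC + MEC = 25.90 + 4.71Q.
Set SMC = demand: 25.90 + 4.71Q = 123.20 - 3.99Q → Q* = 11.1839.
The loss is the area between SMC and demand from Q* to Q_m; with linear curves that's a triangle of height MEC(Q_m).
DWL = ½ × 2.2985 × 19.9967 = 22.9812.

DWL = €22.98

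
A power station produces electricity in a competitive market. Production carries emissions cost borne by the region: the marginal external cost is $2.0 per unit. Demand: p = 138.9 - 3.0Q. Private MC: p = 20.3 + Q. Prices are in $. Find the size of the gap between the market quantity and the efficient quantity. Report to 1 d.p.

0.5 units

Market equilibrium (private): 20.3 + Q = 138.9 - 3.0Q → Q_m = 29.6500.
Social marginal cost = private MC + MEC = 22.3 + Q.
Set SMC = demand: 22.3 + Q = 138.9 - 3.0Q → Q* = 29.1500.
Gap = |29.6500 − 29.1500| = 0.5000.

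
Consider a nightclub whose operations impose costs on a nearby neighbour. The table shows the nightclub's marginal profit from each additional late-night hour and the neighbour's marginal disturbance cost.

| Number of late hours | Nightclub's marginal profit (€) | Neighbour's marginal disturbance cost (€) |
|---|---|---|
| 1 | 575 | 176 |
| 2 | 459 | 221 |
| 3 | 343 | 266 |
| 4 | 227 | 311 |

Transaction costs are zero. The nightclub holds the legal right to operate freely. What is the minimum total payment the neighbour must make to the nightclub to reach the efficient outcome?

Left alone the nightclub would choose level 4 (marginal profit stays positive).
Efficient level: k* = 3 (marginal profit ≥ marginal disturbance cost through 3).
The neighbour must at least cover the nightclub's forgone profit from cutting 4→3: 227 = 227.

€227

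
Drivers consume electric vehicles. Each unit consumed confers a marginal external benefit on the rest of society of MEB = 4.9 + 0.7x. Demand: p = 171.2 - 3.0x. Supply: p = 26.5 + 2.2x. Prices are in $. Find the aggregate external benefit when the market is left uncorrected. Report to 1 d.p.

Market equilibrium (private): 26.5 + 2.2x = 171.2 - 3.0x → x_m = 27.8269.
Total external benefit = ∫₀^{x_m} (4.9 + 0.7x) dx = 4.9×27.8269 + ½×0.7×27.8269² = 407.3695.

$407.4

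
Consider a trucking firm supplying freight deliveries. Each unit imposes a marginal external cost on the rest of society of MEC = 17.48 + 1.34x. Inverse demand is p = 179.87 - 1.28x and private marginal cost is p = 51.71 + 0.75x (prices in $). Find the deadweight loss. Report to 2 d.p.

Market equilibrium (private): 51.71 + 0.75x = 179.87 - 1.28x → x_m = 63.1330.
Social marginal cost = private MC + MEC = 69.19 + 2.09x.
Set SMC = demand: 69.19 + 2.09x = 179.87 - 1.28x → x* = 32.8427.
Between x* and x_m the wedge SMC − demand runs linearly from 0 to MEC(x_m), so the loss is a triangle.
DWL = ½ × 30.2903 × 102.0782 = 1545.9897.

DWL = $1545.99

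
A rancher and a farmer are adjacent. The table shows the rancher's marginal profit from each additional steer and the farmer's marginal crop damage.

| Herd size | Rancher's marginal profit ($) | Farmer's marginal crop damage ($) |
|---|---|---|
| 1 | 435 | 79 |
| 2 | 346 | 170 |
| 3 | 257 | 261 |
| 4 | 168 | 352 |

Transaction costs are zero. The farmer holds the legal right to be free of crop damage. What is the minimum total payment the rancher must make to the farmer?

Efficient level: marginal profit ≥ marginal crop damage through level 2, so k* = 2.
With the farmer holding the right, the rancher must at least compensate total damage at k*: 79 + 170 = 249.

$249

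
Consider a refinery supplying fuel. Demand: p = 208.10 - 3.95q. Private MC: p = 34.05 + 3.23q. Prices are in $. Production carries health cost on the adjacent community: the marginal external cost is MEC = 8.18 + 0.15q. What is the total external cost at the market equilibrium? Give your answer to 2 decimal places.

$242.36

Market equilibrium (private): 34.05 + 3.23q = 208.10 - 3.95q → q_m = 24.2409.
Total external cost = ∫₀^{q_m} (8.18 + 0.15q) dq = 8.18×24.2409 + ½×0.15×24.2409² = 242.3622.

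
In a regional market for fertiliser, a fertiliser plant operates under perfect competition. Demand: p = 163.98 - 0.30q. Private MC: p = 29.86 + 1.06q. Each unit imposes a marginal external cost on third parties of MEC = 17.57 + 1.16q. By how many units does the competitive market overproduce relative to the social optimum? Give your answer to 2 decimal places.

52.37 units

Market equilibrium (private): 29.86 + 1.06q = 163.98 - 0.30q → q_m = 98.6176.
Social marginal cost = private MC + MEC = 47.43 + 2.22q.
Set SMC = demand: 47.43 + 2.22q = 163.98 - 0.30q → q* = 46.2500.
Gap = |98.6176 − 46.2500| = 52.3676.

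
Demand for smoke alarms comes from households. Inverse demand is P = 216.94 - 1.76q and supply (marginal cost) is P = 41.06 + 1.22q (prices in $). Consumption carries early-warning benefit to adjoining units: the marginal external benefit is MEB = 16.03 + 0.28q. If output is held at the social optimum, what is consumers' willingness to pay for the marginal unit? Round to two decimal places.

P = $91.84

Social marginal benefit = demand + MEB = 232.97 - 1.48q.
Set SMB = MC: 232.97 - 1.48q = 41.06 + 1.22q → q* = 71.0778.
Consumer price on the demand curve at q*: 216.94 − 1.76×71.0778 = 91.8431.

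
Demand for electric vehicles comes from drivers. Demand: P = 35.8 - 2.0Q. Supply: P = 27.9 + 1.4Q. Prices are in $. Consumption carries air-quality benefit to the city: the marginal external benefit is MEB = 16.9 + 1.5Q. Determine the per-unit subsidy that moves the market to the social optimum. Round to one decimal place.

subsidy = $36.5 per unit

Social marginal benefit = demand + MEB = 52.7 - 0.5Q.
Set SMB = MC: 52.7 - 0.5Q = 27.9 + 1.4Q → Q* = 13.0526.
The Pigouvian subsidy equals MEB at Q*: 16.9 + 1.5×13.0526 = 36.4789.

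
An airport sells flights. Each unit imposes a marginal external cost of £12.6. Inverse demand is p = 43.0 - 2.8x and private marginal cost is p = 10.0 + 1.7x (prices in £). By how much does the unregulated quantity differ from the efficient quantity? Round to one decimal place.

Market equilibrium (private): 10.0 + 1.7x = 43.0 - 2.8x → x_m = 7.3333.
Social marginal cost = private MC + MEC = 22.6 + 1.7x.
Set SMC = demand: 22.6 + 1.7x = 43.0 - 2.8x → x* = 4.5333.
Gap = |7.3333 − 4.5333| = 2.8000.

2.8 units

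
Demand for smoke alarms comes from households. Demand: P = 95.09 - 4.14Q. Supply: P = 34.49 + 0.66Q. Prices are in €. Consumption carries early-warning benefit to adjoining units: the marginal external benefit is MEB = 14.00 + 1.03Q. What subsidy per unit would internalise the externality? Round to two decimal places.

subsidy = €34.38 per unit

Social marginal benefit = demand + MEB = 109.09 - 3.11Q.
Set SMB = MC: 109.09 - 3.11Q = 34.49 + 0.66Q → Q* = 19.7878.
The Pigouvian subsidy equals MEB at Q*: 14.00 + 1.03×19.7878 = 34.3814.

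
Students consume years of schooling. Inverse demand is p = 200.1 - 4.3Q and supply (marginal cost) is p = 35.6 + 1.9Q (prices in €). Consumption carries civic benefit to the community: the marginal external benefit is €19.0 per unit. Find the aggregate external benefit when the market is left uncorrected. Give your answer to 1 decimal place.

Market equilibrium (private): 35.6 + 1.9Q = 200.1 - 4.3Q → Q_m = 26.5323.
Total external benefit = MEB × Q_m = 19.0 × 26.5323 = 504.1137.

€504.1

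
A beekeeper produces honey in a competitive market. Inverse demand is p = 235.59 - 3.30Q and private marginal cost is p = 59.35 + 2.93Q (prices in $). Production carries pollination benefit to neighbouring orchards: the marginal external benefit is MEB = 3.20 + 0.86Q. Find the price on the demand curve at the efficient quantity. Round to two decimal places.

P = $125.32

Social marginal cost = private MC − MEB = 56.15 + 2.07Q.
Set SMC = demand: 56.15 + 2.07Q = 235.59 - 3.30Q → Q* = 33.4153.
Consumer price on the demand curve at Q*: 235.59 − 3.30×33.4153 = 125.3195.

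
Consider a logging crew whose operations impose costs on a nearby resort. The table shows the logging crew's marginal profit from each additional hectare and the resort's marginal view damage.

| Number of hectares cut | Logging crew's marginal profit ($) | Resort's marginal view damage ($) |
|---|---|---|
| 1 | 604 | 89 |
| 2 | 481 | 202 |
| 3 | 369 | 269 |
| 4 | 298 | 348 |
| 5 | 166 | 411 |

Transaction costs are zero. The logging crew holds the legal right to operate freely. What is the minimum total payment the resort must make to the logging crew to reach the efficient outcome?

Left alone the logging crew would choose level 5 (marginal profit stays positive).
Efficient level: k* = 3 (marginal profit ≥ marginal view damage through 3).
The resort must at least cover the logging crew's forgone profit from cutting 5→3: 298 + 166 = 464.

$464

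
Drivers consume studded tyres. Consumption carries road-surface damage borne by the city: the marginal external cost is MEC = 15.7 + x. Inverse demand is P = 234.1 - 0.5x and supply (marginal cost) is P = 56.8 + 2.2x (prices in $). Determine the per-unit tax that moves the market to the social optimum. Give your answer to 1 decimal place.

tax = $59.4 per unit

Social marginal benefit = demand − MEC = 218.4 - 1.5x.
Set SMB = MC: 218.4 - 1.5x = 56.8 + 2.2x → x* = 43.6757.
The Pigouvian tax equals MEC at x*: 15.7 + 1.0×43.6757 = 59.3757.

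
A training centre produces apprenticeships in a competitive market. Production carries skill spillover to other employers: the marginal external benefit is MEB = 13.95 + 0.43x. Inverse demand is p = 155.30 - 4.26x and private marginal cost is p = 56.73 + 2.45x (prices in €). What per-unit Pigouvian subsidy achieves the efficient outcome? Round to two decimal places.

subsidy = €21.65 per unit

Social marginal cost = private MC − MEB = 42.78 + 2.02x.
Set SMC = demand: 42.78 + 2.02x = 155.30 - 4.26x → x* = 17.9172.
The Pigouvian subsidy equals MEB at x*: 13.95 + 0.43×17.9172 = 21.6544.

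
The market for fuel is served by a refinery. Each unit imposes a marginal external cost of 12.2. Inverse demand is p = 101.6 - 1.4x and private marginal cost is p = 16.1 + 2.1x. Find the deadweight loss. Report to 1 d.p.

Market equilibrium (private): 16.1 + 2.1x = 101.6 - 1.4x → x_m = 24.4286.
Social marginal cost = private MC + MEC = 28.3 + 2.1x.
Set SMC = demand: 28.3 + 2.1x = 101.6 - 1.4x → x* = 20.9429.
The welfare-loss triangle has base |x_m − x*| and height MEC(x_m) (the vertical gap between SMC and demand is zero at x* and MEC at x_m).
DWL = ½ × 3.4857 × 12.2000 = 21.2628.

DWL = 21.3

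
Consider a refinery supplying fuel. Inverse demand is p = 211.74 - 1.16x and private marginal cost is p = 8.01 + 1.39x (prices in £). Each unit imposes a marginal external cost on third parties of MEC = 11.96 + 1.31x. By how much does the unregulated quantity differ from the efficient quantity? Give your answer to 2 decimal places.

30.21 units

Market equilibrium (private): 8.01 + 1.39x = 211.74 - 1.16x → x_m = 79.8941.
Social marginal cost = private MC + MEC = 19.97 + 2.70x.
Set SMC = demand: 19.97 + 2.70x = 211.74 - 1.16x → x* = 49.6813.
Gap = |79.8941 − 49.6813| = 30.2128.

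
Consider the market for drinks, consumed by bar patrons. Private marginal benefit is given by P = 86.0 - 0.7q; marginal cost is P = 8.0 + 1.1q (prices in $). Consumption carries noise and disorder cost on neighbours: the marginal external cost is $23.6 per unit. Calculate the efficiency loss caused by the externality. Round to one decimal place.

Market equilibrium (private): 8.0 + 1.1q = 86.0 - 0.7q → q_m = 43.3333.
Social marginal benefit = demand − MEC = 62.4 - 0.7q.
Set SMB = MC: 62.4 - 0.7q = 8.0 + 1.1q → q* = 30.2222.
Between q* and q_m the wedge MC − SMB runs linearly from 0 to MEC(q_m), so the loss is a triangle.
DWL = ½ × 13.1111 × 23.6000 = 154.7110.

DWL = $154.7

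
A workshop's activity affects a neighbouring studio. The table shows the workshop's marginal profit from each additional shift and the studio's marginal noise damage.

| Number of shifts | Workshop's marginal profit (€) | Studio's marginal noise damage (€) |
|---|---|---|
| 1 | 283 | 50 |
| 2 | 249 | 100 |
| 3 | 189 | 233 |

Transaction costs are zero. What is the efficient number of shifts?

Bargaining reaches the level where marginal profit last exceeds marginal noise damage.
That holds through level 2 (249 ≥ 100) but not at 3 (189 < 233).

2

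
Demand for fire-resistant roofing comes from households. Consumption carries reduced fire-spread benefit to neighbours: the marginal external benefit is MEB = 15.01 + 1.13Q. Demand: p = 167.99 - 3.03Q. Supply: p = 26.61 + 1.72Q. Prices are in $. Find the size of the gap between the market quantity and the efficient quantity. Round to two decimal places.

Market equilibrium (private): 26.61 + 1.72Q = 167.99 - 3.03Q → Q_m = 29.7642.
Social marginal benefit = demand + MEB = 183.00 - 1.90Q.
Set SMB = MC: 183.00 - 1.90Q = 26.61 + 1.72Q → Q* = 43.2017.
Gap = |29.7642 − 43.2017| = 13.4375.

13.44 units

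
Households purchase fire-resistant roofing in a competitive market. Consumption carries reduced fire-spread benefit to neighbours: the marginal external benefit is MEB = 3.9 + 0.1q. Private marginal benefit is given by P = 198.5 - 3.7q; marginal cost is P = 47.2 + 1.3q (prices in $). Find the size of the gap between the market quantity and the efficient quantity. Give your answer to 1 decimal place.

1.4 units

Market equilibrium (private): 47.2 + 1.3q = 198.5 - 3.7q → q_m = 30.2600.
Social marginal benefit = demand + MEB = 202.4 - 3.6q.
Set SMB = MC: 202.4 - 3.6q = 47.2 + 1.3q → q* = 31.6735.
Gap = |30.2600 − 31.6735| = 1.4135.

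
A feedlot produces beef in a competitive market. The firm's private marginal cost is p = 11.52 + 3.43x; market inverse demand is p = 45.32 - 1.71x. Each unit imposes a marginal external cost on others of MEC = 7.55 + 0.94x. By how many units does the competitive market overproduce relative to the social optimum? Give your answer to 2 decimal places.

Market equilibrium (private): 11.52 + 3.43x = 45.32 - 1.71x → x_m = 6.5759.
Social marginal cost = private MC + MEC = 19.07 + 4.37x.
Set SMC = demand: 19.07 + 4.37x = 45.32 - 1.71x → x* = 4.3174.
Gap = |6.5759 − 4.3174| = 2.2585.

2.26 units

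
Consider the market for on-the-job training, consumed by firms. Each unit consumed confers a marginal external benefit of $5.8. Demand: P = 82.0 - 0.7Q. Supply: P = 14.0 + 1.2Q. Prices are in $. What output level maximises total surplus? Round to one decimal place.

Social marginal benefit = demand + MEB = 87.8 - 0.7Q.
Set SMB = MC: 87.8 - 0.7Q = 14.0 + 1.2Q → Q* = 38.8421.

Q* = 38.8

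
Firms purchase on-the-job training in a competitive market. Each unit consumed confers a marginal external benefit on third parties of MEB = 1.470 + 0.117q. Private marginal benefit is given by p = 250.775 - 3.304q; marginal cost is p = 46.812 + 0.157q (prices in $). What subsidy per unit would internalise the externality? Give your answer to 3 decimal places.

subsidy = $8.658 per unit

Social marginal benefit = demand + MEB = 252.245 - 3.187q.
Set SMB = MC: 252.245 - 3.187q = 46.812 + 0.157q → q* = 61.4333.
The Pigouvian subsidy equals MEB at q*: 1.470 + 0.117×61.4333 = 8.6577.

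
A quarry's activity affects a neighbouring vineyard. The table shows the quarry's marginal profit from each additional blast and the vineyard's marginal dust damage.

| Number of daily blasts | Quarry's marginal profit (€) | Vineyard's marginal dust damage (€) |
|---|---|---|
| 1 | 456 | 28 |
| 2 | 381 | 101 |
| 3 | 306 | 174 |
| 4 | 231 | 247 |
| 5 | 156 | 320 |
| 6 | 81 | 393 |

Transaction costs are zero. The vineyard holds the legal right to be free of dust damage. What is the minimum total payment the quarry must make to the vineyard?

Efficient level: marginal profit ≥ marginal dust damage through level 3, so k* = 3.
With the vineyard holding the right, the quarry must at least compensate total damage at k*: 28 + 101 + 174 = 303.

€303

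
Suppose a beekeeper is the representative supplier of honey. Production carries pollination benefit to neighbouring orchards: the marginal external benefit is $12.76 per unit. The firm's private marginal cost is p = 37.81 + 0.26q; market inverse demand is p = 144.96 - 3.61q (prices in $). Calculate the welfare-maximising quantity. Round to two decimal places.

Social marginal cost = private MC − MEB = 25.05 + 0.26q.
Set SMC = demand: 25.05 + 0.26q = 144.96 - 3.61q → q* = 30.9845.

q* = 30.98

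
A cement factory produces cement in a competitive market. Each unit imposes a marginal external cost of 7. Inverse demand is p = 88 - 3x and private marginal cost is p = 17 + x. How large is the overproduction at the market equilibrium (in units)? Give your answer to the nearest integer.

Market equilibrium (private): 17 + x = 88 - 3x → x_m = 17.7500.
Social marginal cost = private MC + MEC = 24 + x.
Set SMC = demand: 24 + x = 88 - 3x → x* = 16.0000.
Gap = |17.7500 − 16.0000| = 1.7500.

2 units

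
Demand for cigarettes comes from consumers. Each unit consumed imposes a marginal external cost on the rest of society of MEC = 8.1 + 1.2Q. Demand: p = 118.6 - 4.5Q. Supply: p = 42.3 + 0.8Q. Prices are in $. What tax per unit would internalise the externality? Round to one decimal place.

Social marginal benefit = demand − MEC = 110.5 - 5.7Q.
Set SMB = MC: 110.5 - 5.7Q = 42.3 + 0.8Q → Q* = 10.4923.
The Pigouvian tax equals MEC at Q*: 8.1 + 1.2×10.4923 = 20.6908.

tax = $20.7 per unit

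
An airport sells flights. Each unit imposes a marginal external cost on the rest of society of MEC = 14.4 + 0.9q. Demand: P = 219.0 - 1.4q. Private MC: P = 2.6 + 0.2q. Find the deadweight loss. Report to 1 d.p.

DWL = 3706.0

Market equilibrium (private): 2.6 + 0.2q = 219.0 - 1.4q → q_m = 135.2500.
Social marginal cost = private MC + MEC = 17.0 + 1.1q.
Set SMC = demand: 17.0 + 1.1q = 219.0 - 1.4q → q* = 80.8000.
The loss is the area between SMC and demand from q* to q_m; with linear curves that's a triangle of height MEC(q_m).
DWL = ½ × 54.4500 × 136.1250 = 3706.0031.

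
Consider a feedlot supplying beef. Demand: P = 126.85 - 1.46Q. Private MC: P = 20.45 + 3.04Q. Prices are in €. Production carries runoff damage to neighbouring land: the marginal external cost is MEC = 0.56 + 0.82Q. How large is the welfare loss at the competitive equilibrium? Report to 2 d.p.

DWL = €37.40

Market equilibrium (private): 20.45 + 3.04Q = 126.85 - 1.46Q → Q_m = 23.6444.
Social marginal cost = private MC + MEC = 21.01 + 3.86Q.
Set SMC = demand: 21.01 + 3.86Q = 126.85 - 1.46Q → Q* = 19.8947.
Height of the DWL triangle at Q_m is SMC(Q_m) − demand(Q_m) = MEC(Q_m) = 19.9484.
DWL = ½ × 3.7497 × 19.9484 = 37.4003.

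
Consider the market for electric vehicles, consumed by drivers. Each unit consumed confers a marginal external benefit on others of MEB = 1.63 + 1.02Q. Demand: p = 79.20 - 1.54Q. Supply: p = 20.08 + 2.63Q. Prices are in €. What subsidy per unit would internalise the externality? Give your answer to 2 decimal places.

Social marginal benefit = demand + MEB = 80.83 - 0.52Q.
Set SMB = MC: 80.83 - 0.52Q = 20.08 + 2.63Q → Q* = 19.2857.
The Pigouvian subsidy equals MEB at Q*: 1.63 + 1.02×19.2857 = 21.3014.

subsidy = €21.30 per unit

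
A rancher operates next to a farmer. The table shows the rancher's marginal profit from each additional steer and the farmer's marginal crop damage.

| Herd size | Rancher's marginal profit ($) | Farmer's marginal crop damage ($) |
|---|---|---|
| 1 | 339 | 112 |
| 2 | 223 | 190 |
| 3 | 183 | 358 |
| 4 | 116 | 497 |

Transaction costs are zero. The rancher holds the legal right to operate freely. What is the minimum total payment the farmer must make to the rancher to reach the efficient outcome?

Left alone the rancher would choose level 4 (marginal profit stays positive).
Efficient level: k* = 2 (marginal profit ≥ marginal crop damage through 2).
The farmer must at least cover the rancher's forgone profit from cutting 4→2: 183 + 116 = 299.

$299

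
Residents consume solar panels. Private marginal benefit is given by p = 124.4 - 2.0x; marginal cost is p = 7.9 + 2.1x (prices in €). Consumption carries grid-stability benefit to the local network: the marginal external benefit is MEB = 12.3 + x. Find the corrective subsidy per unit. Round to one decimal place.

subsidy = €53.8 per unit

Social marginal benefit = demand + MEB = 136.7 - x.
Set SMB = MC: 136.7 - x = 7.9 + 2.1x → x* = 41.5484.
The Pigouvian subsidy equals MEB at x*: 12.3 + 1.0×41.5484 = 53.8484.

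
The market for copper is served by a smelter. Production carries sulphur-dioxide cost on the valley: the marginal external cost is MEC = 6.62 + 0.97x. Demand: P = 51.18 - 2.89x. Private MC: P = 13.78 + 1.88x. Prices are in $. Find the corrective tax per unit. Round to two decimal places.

tax = $11.82 per unit

Social marginal cost = private MC + MEC = 20.40 + 2.85x.
Set SMC = demand: 20.40 + 2.85x = 51.18 - 2.89x → x* = 5.3624.
The Pigouvian tax equals MEC at x*: 6.62 + 0.97×5.3624 = 11.8215.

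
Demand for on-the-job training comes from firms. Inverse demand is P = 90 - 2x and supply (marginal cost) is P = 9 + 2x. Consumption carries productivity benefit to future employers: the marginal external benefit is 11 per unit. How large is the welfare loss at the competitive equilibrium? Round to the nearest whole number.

DWL = 15

Market equilibrium (private): 9 + 2x = 90 - 2x → x_m = 20.2500.
Social marginal benefit = demand + MEB = 101 - 2x.
Set SMB = MC: 101 - 2x = 9 + 2x → x* = 23.0000.
The loss is the area between SMB and MC from x* to x_m; with linear curves that's a triangle of height MEB(x_m).
DWL = ½ × 2.7500 × 11.0000 = 15.1250.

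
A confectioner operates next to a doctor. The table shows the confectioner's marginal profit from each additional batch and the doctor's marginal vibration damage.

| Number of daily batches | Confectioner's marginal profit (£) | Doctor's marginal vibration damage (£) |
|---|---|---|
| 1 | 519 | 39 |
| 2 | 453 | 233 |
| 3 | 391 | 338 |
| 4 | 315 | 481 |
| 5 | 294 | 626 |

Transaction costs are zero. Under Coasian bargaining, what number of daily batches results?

Bargaining reaches the level where marginal profit last exceeds marginal vibration damage.
That holds through level 3 (391 ≥ 338) but not at 4 (315 < 481).

3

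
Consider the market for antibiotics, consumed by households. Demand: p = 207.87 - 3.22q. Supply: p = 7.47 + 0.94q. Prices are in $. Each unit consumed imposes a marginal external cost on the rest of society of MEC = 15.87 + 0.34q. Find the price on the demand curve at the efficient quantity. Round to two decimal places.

Social marginal benefit = demand − MEC = 192.00 - 3.56q.
Set SMB = MC: 192.00 - 3.56q = 7.47 + 0.94q → q* = 41.0067.
Consumer price on the demand curve at q*: 207.87 − 3.22×41.0067 = 75.8284.

P = $75.83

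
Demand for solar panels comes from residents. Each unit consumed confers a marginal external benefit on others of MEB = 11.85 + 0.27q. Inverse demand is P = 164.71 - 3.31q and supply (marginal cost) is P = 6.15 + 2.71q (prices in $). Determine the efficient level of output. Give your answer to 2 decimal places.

Social marginal benefit = demand + MEB = 176.56 - 3.04q.
Set SMB = MC: 176.56 - 3.04q = 6.15 + 2.71q → q* = 29.6365.

q* = 29.64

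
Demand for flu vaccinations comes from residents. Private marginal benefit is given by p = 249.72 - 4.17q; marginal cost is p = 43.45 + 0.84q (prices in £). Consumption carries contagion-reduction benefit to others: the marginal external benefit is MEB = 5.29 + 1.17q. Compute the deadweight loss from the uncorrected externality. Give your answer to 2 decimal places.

Market equilibrium (private): 43.45 + 0.84q = 249.72 - 4.17q → q_m = 41.1717.
Social marginal benefit = demand + MEB = 255.01 - 3.00q.
Set SMB = MC: 255.01 - 3.00q = 43.45 + 0.84q → q* = 55.0938.
The welfare-loss triangle has base |q_m − q*| and height MEB(q_m) (the vertical gap between SMB and MC is zero at q* and MEB at q_m).
DWL = ½ × 13.9221 × 53.4608 = 372.1433.

DWL = £372.14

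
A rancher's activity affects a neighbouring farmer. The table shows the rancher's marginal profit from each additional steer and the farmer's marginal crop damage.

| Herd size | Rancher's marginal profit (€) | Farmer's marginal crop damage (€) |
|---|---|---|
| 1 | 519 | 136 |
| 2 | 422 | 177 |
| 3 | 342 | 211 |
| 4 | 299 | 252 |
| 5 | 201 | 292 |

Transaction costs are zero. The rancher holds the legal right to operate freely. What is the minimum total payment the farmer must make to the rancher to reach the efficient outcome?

€201

Left alone the rancher would choose level 5 (marginal profit stays positive).
Efficient level: k* = 4 (marginal profit ≥ marginal crop damage through 4).
The farmer must at least cover the rancher's forgone profit from cutting 5→4: 201 = 201.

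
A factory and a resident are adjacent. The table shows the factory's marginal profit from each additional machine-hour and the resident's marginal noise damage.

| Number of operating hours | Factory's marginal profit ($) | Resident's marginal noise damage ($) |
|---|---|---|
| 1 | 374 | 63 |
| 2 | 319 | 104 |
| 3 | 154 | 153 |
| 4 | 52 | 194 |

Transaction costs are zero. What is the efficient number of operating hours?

3

Bargaining reaches the level where marginal profit last exceeds marginal noise damage.
That holds through level 3 (154 ≥ 153) but not at 4 (52 < 194).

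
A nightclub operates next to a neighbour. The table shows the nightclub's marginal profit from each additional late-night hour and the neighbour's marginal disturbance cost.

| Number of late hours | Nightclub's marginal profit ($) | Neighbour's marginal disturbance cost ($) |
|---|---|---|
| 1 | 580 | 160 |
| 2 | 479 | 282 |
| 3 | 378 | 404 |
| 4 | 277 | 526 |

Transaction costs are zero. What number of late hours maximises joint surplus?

Bargaining reaches the level where marginal profit last exceeds marginal disturbance cost.
That holds through level 2 (479 ≥ 282) but not at 3 (378 < 404).

2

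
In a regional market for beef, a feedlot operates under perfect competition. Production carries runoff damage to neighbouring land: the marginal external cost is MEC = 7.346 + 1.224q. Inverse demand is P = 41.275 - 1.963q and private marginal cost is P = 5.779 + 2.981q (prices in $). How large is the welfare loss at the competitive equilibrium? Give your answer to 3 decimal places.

DWL = $21.101

Market equilibrium (private): 5.779 + 2.981q = 41.275 - 1.963q → q_m = 7.1796.
Social marginal cost = private MC + MEC = 13.125 + 4.205q.
Set SMC = demand: 13.125 + 4.205q = 41.275 - 1.963q → q* = 4.5639.
Between q* and q_m the wedge SMC − demand runs linearly from 0 to MEC(q_m), so the loss is a triangle.
DWL = ½ × 2.6157 × 16.1338 = 21.1006.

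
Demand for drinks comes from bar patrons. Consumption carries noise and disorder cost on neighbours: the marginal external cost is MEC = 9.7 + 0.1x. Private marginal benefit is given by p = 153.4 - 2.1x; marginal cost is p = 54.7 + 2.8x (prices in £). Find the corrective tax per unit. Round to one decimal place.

tax = £11.5 per unit

Social marginal benefit = demand − MEC = 143.7 - 2.2x.
Set SMB = MC: 143.7 - 2.2x = 54.7 + 2.8x → x* = 17.8000.
The Pigouvian tax equals MEC at x*: 9.7 + 0.1×17.8000 = 11.4800.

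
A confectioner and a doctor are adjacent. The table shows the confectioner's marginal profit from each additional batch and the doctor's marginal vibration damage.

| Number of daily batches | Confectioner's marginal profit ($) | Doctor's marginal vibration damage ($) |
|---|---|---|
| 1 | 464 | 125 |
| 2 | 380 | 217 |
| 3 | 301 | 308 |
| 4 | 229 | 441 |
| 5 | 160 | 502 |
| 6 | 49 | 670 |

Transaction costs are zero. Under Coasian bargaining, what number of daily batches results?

Bargaining reaches the level where marginal profit last exceeds marginal vibration damage.
That holds through level 2 (380 ≥ 217) but not at 3 (301 < 308).

2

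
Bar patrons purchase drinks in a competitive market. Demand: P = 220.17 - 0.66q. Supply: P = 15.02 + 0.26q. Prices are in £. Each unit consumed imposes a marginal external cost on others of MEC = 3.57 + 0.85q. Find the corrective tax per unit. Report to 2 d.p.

Social marginal benefit = demand − MEC = 216.60 - 1.51q.
Set SMB = MC: 216.60 - 1.51q = 15.02 + 0.26q → q* = 113.8870.
The Pigouvian tax equals MEC at q*: 3.57 + 0.85×113.8870 = 100.3740.

tax = £100.37 per unit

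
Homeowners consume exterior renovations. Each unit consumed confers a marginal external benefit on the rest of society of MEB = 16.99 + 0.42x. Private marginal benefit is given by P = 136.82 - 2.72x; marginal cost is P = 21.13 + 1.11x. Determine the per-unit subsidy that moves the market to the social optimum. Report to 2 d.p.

Social marginal benefit = demand + MEB = 153.81 - 2.30x.
Set SMB = MC: 153.81 - 2.30x = 21.13 + 1.11x → x* = 38.9091.
The Pigouvian subsidy equals MEB at x*: 16.99 + 0.42×38.9091 = 33.3318.

subsidy = 33.33 per unit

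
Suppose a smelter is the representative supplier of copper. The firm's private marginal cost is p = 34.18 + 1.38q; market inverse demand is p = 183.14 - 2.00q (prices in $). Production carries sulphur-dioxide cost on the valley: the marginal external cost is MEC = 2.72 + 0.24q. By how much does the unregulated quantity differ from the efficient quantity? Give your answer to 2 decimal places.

Market equilibrium (private): 34.18 + 1.38q = 183.14 - 2.00q → q_m = 44.0710.
Social marginal cost = private MC + MEC = 36.90 + 1.62q.
Set SMC = demand: 36.90 + 1.62q = 183.14 - 2.00q → q* = 40.3978.
Gap = |44.0710 − 40.3978| = 3.6732.

3.67 units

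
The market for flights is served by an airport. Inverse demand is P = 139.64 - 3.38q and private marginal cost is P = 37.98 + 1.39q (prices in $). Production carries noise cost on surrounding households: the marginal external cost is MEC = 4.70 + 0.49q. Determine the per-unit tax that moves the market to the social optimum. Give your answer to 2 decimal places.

tax = $13.73 per unit

Social marginal cost = private MC + MEC = 42.68 + 1.88q.
Set SMC = demand: 42.68 + 1.88q = 139.64 - 3.38q → q* = 18.4335.
The Pigouvian tax equals MEC at q*: 4.70 + 0.49×18.4335 = 13.7324.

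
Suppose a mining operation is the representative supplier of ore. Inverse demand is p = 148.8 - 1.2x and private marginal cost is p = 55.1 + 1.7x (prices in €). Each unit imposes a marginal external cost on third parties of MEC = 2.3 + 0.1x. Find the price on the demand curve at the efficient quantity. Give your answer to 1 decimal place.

Social marginal cost = private MC + MEC = 57.4 + 1.8x.
Set SMC = demand: 57.4 + 1.8x = 148.8 - 1.2x → x* = 30.4667.
Consumer price on the demand curve at x*: 148.8 − 1.2×30.4667 = 112.2400.

P = €112.2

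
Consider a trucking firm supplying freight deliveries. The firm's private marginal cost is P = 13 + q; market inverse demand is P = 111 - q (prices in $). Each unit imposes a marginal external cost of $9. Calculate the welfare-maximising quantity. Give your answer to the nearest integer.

Social marginal cost = private MC + MEC = 22 + q.
Set SMC = demand: 22 + q = 111 - q → q* = 44.5000.

q* = 45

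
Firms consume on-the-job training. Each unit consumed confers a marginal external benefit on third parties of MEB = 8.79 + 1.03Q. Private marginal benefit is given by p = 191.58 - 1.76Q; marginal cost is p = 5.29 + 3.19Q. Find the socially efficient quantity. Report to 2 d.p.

Social marginal benefit = demand + MEB = 200.37 - 0.73Q.
Set SMB = MC: 200.37 - 0.73Q = 5.29 + 3.19Q → Q* = 49.7653.

Q* = 49.77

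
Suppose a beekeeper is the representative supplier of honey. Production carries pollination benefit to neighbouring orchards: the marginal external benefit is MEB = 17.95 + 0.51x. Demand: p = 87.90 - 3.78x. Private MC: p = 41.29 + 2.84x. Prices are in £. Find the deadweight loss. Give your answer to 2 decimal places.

DWL = £37.97

Market equilibrium (private): 41.29 + 2.84x = 87.90 - 3.78x → x_m = 7.0408.
Social marginal cost = private MC − MEB = 23.34 + 2.33x.
Set SMC = demand: 23.34 + 2.33x = 87.90 - 3.78x → x* = 10.5663.
Between x* and x_m the wedge demand − SMC runs linearly from 0 to MEB(x_m), so the loss is a triangle.
DWL = ½ × 3.5255 × 21.5408 = 37.9710.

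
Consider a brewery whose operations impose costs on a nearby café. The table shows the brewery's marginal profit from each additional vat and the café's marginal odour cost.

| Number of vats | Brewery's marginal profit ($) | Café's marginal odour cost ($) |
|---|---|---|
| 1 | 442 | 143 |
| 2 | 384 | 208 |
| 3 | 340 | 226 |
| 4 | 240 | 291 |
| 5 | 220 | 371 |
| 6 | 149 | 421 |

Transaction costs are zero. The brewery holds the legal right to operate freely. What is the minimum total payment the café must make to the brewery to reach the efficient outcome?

$609

Left alone the brewery would choose level 6 (marginal profit stays positive).
Efficient level: k* = 3 (marginal profit ≥ marginal odour cost through 3).
The café must at least cover the brewery's forgone profit from cutting 6→3: 240 + 220 + 149 = 609.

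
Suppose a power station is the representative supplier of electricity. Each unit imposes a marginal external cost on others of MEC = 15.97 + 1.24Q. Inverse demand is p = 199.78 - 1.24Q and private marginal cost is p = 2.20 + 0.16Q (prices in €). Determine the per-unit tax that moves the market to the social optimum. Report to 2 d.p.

tax = €101.27 per unit

Social marginal cost = private MC + MEC = 18.17 + 1.40Q.
Set SMC = demand: 18.17 + 1.40Q = 199.78 - 1.24Q → Q* = 68.7917.
The Pigouvian tax equals MEC at Q*: 15.97 + 1.24×68.7917 = 101.2717.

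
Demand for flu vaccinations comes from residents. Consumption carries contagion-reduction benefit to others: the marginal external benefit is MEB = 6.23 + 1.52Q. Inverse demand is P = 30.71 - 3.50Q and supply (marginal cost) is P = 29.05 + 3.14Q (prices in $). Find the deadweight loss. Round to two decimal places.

DWL = $4.27

Market equilibrium (private): 29.05 + 3.14Q = 30.71 - 3.50Q → Q_m = 0.2500.
Social marginal benefit = demand + MEB = 36.94 - 1.98Q.
Set SMB = MC: 36.94 - 1.98Q = 29.05 + 3.14Q → Q* = 1.5410.
The loss is the area between SMB and MC from Q* to Q_m; with linear curves that's a triangle of height MEB(Q_m).
DWL = ½ × 1.2910 × 6.6100 = 4.2668.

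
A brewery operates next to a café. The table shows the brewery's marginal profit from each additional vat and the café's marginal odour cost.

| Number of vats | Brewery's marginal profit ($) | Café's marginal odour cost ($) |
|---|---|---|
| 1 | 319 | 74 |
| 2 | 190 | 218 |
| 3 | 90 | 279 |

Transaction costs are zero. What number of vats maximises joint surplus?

1

Bargaining reaches the level where marginal profit last exceeds marginal odour cost.
That holds through level 1 (319 ≥ 74) but not at 2 (190 < 218).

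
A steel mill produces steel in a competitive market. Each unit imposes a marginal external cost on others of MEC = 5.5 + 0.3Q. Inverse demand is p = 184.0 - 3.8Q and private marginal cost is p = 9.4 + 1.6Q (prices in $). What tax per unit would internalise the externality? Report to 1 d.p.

tax = $14.4 per unit

Social marginal cost = private MC + MEC = 14.9 + 1.9Q.
Set SMC = demand: 14.9 + 1.9Q = 184.0 - 3.8Q → Q* = 29.6667.
The Pigouvian tax equals MEC at Q*: 5.5 + 0.3×29.6667 = 14.4000.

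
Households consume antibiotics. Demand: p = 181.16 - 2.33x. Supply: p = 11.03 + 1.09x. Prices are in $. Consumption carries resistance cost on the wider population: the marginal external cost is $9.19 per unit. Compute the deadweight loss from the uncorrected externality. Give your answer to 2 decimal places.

DWL = $12.35

Market equilibrium (private): 11.03 + 1.09x = 181.16 - 2.33x → x_m = 49.7456.
Social marginal benefit = demand − MEC = 171.97 - 2.33x.
Set SMB = MC: 171.97 - 2.33x = 11.03 + 1.09x → x* = 47.0585.
The welfare-loss triangle has base |x_m − x*| and height MEC(x_m) (the vertical gap between SMB and MC is zero at x* and MEC at x_m).
DWL = ½ × 2.6871 × 9.1900 = 12.3472.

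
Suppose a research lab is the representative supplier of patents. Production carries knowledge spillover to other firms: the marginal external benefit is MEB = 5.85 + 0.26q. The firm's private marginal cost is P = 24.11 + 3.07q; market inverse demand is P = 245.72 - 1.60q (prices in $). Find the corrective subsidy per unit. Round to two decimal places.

Social marginal cost = private MC − MEB = 18.26 + 2.81q.
Set SMC = demand: 18.26 + 2.81q = 245.72 - 1.60q → q* = 51.5782.
The Pigouvian subsidy equals MEB at q*: 5.85 + 0.26×51.5782 = 19.2603.

subsidy = $19.26 per unit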